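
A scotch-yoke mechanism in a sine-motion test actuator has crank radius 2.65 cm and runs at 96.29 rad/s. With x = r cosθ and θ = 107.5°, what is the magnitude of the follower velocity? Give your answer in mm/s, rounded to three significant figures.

ω = 96.29 rad/s
x = r cosθ ⇒ ẋ = −rω sinθ.
|v| = rω|sinθ| = 0.0265·96.29·|sin 107.5°| = 2.4336 m/s = 2433.6 mm/s.

2430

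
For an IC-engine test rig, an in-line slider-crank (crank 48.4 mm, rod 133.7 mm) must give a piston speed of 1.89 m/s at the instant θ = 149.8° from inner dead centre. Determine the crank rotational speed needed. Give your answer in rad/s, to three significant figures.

For an in-line slider-crank, |v_piston| = rω|sinθ|·[1 + r cosθ/√(L² − r² sin²θ)].
With r = 0.0484 m, L = 0.1337 m, θ = 149.8°: the bracketed kinematic factor |dx/dθ| = 0.016599 m.
ω = v/|dx/dθ| = 1.89/0.016599 = 113.86 rad/s.

114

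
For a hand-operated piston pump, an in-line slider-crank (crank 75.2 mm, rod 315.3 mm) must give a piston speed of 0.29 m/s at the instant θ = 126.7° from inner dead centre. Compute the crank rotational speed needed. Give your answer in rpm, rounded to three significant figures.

For an in-line slider-crank, |v_piston| = rω|sinθ|·[1 + r cosθ/√(L² − r² sin²θ)].
With r = 0.0752 m, L = 0.3153 m, θ = 126.7°: the bracketed kinematic factor |dx/dθ| = 0.051538 m.
ω = v/|dx/dθ| = 0.29/0.051538 = 5.6269 rad/s.
N = 60ω/(2π) = 53.733 rpm.

53.7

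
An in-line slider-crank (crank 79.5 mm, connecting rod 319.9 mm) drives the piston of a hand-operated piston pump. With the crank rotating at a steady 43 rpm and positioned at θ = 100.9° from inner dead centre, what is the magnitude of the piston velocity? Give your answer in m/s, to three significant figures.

0.334

ω = 2π·43/60 = 4.503 rad/s
For an in-line slider-crank, x = r cosθ + √(L² − r² sin²θ), so v = −rω sinθ·[1 + r cosθ/√(L² − r² sin²θ)].
With r = 0.0795 m, L = 0.3199 m, θ = 100.9°: √(L² − r² sin²θ) = 0.31023 m.
v = −0.0795·4.503·0.98196·[1 + 0.0795·-0.18910/0.31023] = -0.33449 m/s.
|v| = 0.33449 m/s.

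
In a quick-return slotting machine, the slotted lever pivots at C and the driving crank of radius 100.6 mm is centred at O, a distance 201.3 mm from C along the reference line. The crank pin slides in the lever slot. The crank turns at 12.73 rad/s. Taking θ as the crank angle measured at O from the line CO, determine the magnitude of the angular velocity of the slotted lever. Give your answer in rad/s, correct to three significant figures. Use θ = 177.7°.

ω = 12.73 rad/s
Crank pin A relative to C: A = (d + r cosθ, r sinθ); lever angle φ = atan2(r sinθ, d + r cosθ).
Differentiating tanφ: φ̇ = rω(d cosθ + r)/(d² + r² + 2dr cosθ).
d² + r² + 2dr cosθ = |CA|² = 0.0101731 m²;  d cosθ + r = -0.10054 m.
|ω_lever| = |0.1006·12.73·-0.10054| / 0.0101731 = 12.656 rad/s.

12.7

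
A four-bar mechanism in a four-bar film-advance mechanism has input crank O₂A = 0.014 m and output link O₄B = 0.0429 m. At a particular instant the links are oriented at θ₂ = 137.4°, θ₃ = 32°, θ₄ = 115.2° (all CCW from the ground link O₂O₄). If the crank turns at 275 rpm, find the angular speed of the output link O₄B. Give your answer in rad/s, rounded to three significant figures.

ω₂ = 28.8 rad/s (from 275 rpm).
Differentiating the loop-closure r₂e^{iθ₂}+r₃e^{iθ₃}=r₁+r₄e^{iθ₄} gives r₂ω₂e^{iθ₂}+r₃ω₃e^{iθ₃}=r₄ω₄e^{iθ₄}.
Eliminating the other unknown: ω₄ = r₂ω₂ sin(θ₂−θ₃) / [r₄ sin(θ₄−θ₃)].
Numerator sine = +0.96410; denominator sine = +0.99297.
Result = 0.014·28.8·(+0.96410) / (0.0429·(+0.99297)) = +9.1247 rad/s; magnitude 9.1247 rad/s.

9.12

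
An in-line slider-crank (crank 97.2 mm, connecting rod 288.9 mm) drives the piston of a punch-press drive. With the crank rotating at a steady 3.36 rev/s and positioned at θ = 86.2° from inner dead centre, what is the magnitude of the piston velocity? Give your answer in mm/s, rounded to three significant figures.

ω = 2π·3.36 = 21.11 rad/s
For an in-line slider-crank, x = r cosθ + √(L² − r² sin²θ), so v = −rω sinθ·[1 + r cosθ/√(L² − r² sin²θ)].
With r = 0.0972 m, L = 0.2889 m, θ = 86.2°: √(L² − r² sin²θ) = 0.27213 m.
v = −0.0972·21.11·0.99780·[1 + 0.0972·0.06627/0.27213] = -2.096 m/s.
|v| = 2.096 m/s = 2096 mm/s.

2100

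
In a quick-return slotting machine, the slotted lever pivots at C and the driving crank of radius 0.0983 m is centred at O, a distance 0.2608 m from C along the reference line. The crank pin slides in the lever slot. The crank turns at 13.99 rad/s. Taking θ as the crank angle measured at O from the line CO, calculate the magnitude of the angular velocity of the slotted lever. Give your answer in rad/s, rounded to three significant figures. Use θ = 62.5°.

2.97

ω = 13.99 rad/s
Crank pin A relative to C: A = (d + r cosθ, r sinθ); lever angle φ = atan2(r sinθ, d + r cosθ).
Differentiating tanφ: φ̇ = rω(d cosθ + r)/(d² + r² + 2dr cosθ).
d² + r² + 2dr cosθ = |CA|² = 0.101355 m²;  d cosθ + r = +0.21872 m.
|ω_lever| = |0.0983·13.99·+0.21872| / 0.101355 = 2.9677 rad/s.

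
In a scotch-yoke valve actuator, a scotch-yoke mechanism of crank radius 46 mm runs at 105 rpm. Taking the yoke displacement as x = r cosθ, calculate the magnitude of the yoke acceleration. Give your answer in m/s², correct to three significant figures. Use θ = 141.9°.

ω = 11 rad/s (from 105 rpm).
x = r cosθ ⇒ ẍ = −rω² cosθ (ω constant).
|a| = rω²|cosθ| = 0.046·(11)²·|cos 141.9°| = 4.3766 m/s².

4.38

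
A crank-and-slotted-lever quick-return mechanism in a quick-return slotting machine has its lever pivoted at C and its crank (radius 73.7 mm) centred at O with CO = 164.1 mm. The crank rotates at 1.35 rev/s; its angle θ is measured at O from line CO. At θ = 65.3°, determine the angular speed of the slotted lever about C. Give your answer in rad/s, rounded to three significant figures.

ω = 8.482 rad/s (from 1.35 rev/s).
Crank pin A relative to C: A = (d + r cosθ, r sinθ); lever angle φ = atan2(r sinθ, d + r cosθ).
Differentiating tanφ: φ̇ = rω(d cosθ + r)/(d² + r² + 2dr cosθ).
d² + r² + 2dr cosθ = |CA|² = 0.042468 m²;  d cosθ + r = +0.14227 m.
|ω_lever| = |0.0737·8.482·+0.14227| / 0.042468 = 2.0943 rad/s.

2.09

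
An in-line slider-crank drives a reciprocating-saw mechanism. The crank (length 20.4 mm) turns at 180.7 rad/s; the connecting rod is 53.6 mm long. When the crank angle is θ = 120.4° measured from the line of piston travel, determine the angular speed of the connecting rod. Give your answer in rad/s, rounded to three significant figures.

36.8

ω = 180.7 rad/s
The rod makes angle φ with the slider axis where L sinφ = r sinθ; differentiating, L cosφ·φ̇ = r ω cosθ.
L cosφ = √(L² − r² sin²θ) = 0.05063 m.
|ω_rod| = r ω |cosθ| / √(L² − r² sin²θ) = 0.0204·180.7·0.50603/0.05063 = 36.844 rad/s.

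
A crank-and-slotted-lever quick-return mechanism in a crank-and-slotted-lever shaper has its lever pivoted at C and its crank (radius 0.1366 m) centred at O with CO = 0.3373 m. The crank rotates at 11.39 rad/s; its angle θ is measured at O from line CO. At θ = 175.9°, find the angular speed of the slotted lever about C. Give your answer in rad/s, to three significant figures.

7.67

ω = 11.39 rad/s
Crank pin A relative to C: A = (d + r cosθ, r sinθ); lever angle φ = atan2(r sinθ, d + r cosθ).
Differentiating tanφ: φ̇ = rω(d cosθ + r)/(d² + r² + 2dr cosθ).
d² + r² + 2dr cosθ = |CA|² = 0.0405163 m²;  d cosθ + r = -0.19984 m.
|ω_lever| = |0.1366·11.39·-0.19984| / 0.0405163 = 7.674 rad/s.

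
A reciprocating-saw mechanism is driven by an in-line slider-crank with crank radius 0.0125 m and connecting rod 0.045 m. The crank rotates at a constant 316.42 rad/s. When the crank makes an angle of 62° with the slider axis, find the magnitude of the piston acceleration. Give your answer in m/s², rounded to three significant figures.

392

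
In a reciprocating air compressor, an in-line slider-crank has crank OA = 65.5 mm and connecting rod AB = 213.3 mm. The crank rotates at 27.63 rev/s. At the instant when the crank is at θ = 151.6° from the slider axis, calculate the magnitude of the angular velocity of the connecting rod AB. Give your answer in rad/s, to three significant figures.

47.4

ω = 173.6 rad/s (converted from 27.63 rev/s).
The rod makes angle φ with the slider axis where L sinφ = r sinθ; differentiating, L cosφ·φ̇ = r ω cosθ.
L cosφ = √(L² − r² sin²θ) = 0.21101 m.
|ω_rod| = r ω |cosθ| / √(L² − r² sin²θ) = 0.0655·173.6·0.87965/0.21101 = 47.403 rad/s.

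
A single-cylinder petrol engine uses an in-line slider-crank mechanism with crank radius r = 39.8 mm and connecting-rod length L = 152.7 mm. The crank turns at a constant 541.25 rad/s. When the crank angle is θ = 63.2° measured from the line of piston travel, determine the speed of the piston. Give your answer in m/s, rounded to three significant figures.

21.6

ω = 541.2 rad/s
For an in-line slider-crank, x = r cosθ + √(L² − r² sin²θ), so v = −rω sinθ·[1 + r cosθ/√(L² − r² sin²θ)].
With r = 0.0398 m, L = 0.1527 m, θ = 63.2°: √(L² − r² sin²θ) = 0.14851 m.
v = −0.0398·541.2·0.89259·[1 + 0.0398·0.45088/0.14851] = -21.551 m/s.
|v| = 21.551 m/s.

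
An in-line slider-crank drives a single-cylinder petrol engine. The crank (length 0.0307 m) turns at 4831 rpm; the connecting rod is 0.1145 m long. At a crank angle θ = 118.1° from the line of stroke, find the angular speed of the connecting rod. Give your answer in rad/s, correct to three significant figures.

65.8

ω = 505.9 rad/s (converted from 4831 rpm).
The rod makes angle φ with the slider axis where L sinφ = r sinθ; differentiating, L cosφ·φ̇ = r ω cosθ.
L cosφ = √(L² − r² sin²θ) = 0.11125 m.
|ω_rod| = r ω |cosθ| / √(L² − r² sin²θ) = 0.0307·505.9·0.47101/0.11125 = 65.755 rad/s.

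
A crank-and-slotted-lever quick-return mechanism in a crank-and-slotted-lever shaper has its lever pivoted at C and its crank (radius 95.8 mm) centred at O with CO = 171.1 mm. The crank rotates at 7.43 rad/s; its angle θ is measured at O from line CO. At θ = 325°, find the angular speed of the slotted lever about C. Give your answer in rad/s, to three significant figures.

ω = 7.43 rad/s
Crank pin A relative to C: A = (d + r cosθ, r sinθ); lever angle φ = atan2(r sinθ, d + r cosθ).
Differentiating tanφ: φ̇ = rω(d cosθ + r)/(d² + r² + 2dr cosθ).
d² + r² + 2dr cosθ = |CA|² = 0.0653069 m²;  d cosθ + r = +0.23596 m.
|ω_lever| = |0.0958·7.43·+0.23596| / 0.0653069 = 2.5717 rad/s.

2.57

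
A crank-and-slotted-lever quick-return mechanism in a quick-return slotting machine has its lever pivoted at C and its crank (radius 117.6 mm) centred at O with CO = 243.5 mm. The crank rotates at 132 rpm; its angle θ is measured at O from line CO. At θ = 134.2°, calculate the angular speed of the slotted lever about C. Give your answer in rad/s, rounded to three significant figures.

ω = 13.82 rad/s (from 132 rpm).
Crank pin A relative to C: A = (d + r cosθ, r sinθ); lever angle φ = atan2(r sinθ, d + r cosθ).
Differentiating tanφ: φ̇ = rω(d cosθ + r)/(d² + r² + 2dr cosθ).
d² + r² + 2dr cosθ = |CA|² = 0.0331945 m²;  d cosθ + r = -0.05216 m.
|ω_lever| = |0.1176·13.82·-0.05216| / 0.0331945 = 2.5543 rad/s.

2.55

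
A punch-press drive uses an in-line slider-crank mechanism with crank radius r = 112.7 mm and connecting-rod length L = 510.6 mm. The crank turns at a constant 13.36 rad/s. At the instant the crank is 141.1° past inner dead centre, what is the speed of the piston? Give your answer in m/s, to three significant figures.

0.782

ω = 13.36 rad/s
For an in-line slider-crank, x = r cosθ + √(L² − r² sin²θ), so v = −rω sinθ·[1 + r cosθ/√(L² − r² sin²θ)].
With r = 0.1127 m, L = 0.5106 m, θ = 141.1°: √(L² − r² sin²θ) = 0.50567 m.
v = −0.1127·13.36·0.62796·[1 + 0.1127·-0.77824/0.50567] = -0.78151 m/s.
|v| = 0.78151 m/s.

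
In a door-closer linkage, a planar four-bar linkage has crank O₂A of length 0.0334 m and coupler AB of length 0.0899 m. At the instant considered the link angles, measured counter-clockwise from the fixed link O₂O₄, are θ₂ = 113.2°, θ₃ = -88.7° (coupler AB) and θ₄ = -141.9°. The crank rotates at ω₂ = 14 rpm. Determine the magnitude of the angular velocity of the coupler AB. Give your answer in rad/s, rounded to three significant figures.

ω₂ = 1.466 rad/s (from 14 rpm).
Differentiating the loop-closure r₂e^{iθ₂}+r₃e^{iθ₃}=r₁+r₄e^{iθ₄} gives r₂ω₂e^{iθ₂}+r₃ω₃e^{iθ₃}=r₄ω₄e^{iθ₄}.
Eliminating the other unknown: ω₃ = r₂ω₂ sin(θ₄−θ₂) / [r₃ sin(θ₃−θ₄)].
Numerator sine = +0.96638; denominator sine = +0.80073.
Result = 0.0334·1.466·(+0.96638) / (0.0899·(+0.80073)) = +0.65736 rad/s; magnitude 0.65736 rad/s.

0.657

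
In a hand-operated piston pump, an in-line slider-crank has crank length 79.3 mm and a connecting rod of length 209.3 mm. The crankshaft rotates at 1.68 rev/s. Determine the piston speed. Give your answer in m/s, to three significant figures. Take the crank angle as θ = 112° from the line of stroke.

0.658

ω = 2π·1.68 = 10.56 rad/s
For an in-line slider-crank, x = r cosθ + √(L² − r² sin²θ), so v = −rω sinθ·[1 + r cosθ/√(L² − r² sin²θ)].
With r = 0.0793 m, L = 0.2093 m, θ = 112°: √(L² − r² sin²θ) = 0.19596 m.
v = −0.0793·10.56·0.92718·[1 + 0.0793·-0.37461/0.19596] = -0.65846 m/s.
|v| = 0.65846 m/s.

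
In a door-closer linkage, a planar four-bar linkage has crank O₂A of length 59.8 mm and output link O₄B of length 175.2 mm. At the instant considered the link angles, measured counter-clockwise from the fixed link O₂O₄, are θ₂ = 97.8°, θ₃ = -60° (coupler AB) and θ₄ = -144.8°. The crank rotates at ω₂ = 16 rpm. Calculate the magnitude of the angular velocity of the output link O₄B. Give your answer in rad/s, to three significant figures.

ω₂ = 1.676 rad/s (from 16 rpm).
Differentiating the loop-closure r₂e^{iθ₂}+r₃e^{iθ₃}=r₁+r₄e^{iθ₄} gives r₂ω₂e^{iθ₂}+r₃ω₃e^{iθ₃}=r₄ω₄e^{iθ₄}.
Eliminating the other unknown: ω₄ = r₂ω₂ sin(θ₂−θ₃) / [r₄ sin(θ₄−θ₃)].
Numerator sine = +0.37784; denominator sine = -0.99588.
Result = 0.0598·1.676·(+0.37784) / (0.1752·(-0.99588)) = -0.21698 rad/s; magnitude 0.21698 rad/s.

0.217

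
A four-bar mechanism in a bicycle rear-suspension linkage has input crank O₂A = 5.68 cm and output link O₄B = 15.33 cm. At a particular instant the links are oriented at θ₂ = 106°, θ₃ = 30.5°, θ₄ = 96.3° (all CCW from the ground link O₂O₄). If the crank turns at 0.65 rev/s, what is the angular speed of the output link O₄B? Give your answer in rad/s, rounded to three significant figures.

1.61

ω₂ = 4.084 rad/s (from 0.65 rev/s).
Differentiating the loop-closure r₂e^{iθ₂}+r₃e^{iθ₃}=r₁+r₄e^{iθ₄} gives r₂ω₂e^{iθ₂}+r₃ω₃e^{iθ₃}=r₄ω₄e^{iθ₄}.
Eliminating the other unknown: ω₄ = r₂ω₂ sin(θ₂−θ₃) / [r₄ sin(θ₄−θ₃)].
Numerator sine = +0.96815; denominator sine = +0.91212.
Result = 0.0568·4.084·(+0.96815) / (0.1533·(+0.91212)) = +1.6062 rad/s; magnitude 1.6062 rad/s.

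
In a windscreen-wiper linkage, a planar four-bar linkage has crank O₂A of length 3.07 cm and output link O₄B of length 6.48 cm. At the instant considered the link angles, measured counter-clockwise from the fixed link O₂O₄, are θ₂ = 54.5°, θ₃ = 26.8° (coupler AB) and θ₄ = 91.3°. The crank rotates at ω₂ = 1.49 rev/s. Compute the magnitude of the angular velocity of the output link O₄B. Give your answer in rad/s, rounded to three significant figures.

2.28

ω₂ = 9.362 rad/s (from 1.49 rev/s).
Differentiating the loop-closure r₂e^{iθ₂}+r₃e^{iθ₃}=r₁+r₄e^{iθ₄} gives r₂ω₂e^{iθ₂}+r₃ω₃e^{iθ₃}=r₄ω₄e^{iθ₄}.
Eliminating the other unknown: ω₄ = r₂ω₂ sin(θ₂−θ₃) / [r₄ sin(θ₄−θ₃)].
Numerator sine = +0.46484; denominator sine = +0.90259.
Result = 0.0307·9.362·(+0.46484) / (0.0648·(+0.90259)) = +2.2843 rad/s; magnitude 2.2843 rad/s.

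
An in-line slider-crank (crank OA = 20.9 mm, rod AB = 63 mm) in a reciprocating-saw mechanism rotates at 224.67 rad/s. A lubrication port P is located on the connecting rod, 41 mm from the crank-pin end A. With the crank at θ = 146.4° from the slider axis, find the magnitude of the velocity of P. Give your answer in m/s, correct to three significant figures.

ω = 224.7 rad/s.  Crank-pin speed |V_A| = rω = 4.6956 m/s, perpendicular to OA.
Rod angle: sinφ = −(r/L) sinθ ⇒ φ = -10.579°; ω_rod = −rω cosθ/√(L²−r²sin²θ) = +63.154 rad/s.
V_P = V_A + ω_rod × AP, with AP = 0.041 m along the rod.
Components: V_Px = −rω sinθ − a·ω_rod·sinφ = -2.1231 m/s;  V_Py = rω cosθ + a·ω_rod·cosφ = -1.3658 m/s.
|V_P| = √(V_Px² + V_Py²) = 2.5245 m/s.

2.52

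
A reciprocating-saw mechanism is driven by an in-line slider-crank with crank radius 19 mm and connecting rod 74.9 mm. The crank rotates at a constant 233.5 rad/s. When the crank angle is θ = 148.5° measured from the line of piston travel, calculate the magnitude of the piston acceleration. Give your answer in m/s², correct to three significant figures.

759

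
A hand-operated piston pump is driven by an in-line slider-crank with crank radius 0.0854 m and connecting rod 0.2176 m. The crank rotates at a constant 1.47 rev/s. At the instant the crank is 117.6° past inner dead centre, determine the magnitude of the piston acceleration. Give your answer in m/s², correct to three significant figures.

5.03

ω = 2π·1.47 = 9.236 rad/s
x(θ) = r cosθ + √(L² − r² sin²θ); with ω constant, a = ω²·d²x/dθ².
d²x/dθ² = −r cosθ − r²(cos2θ)/√u − r⁴ sin²2θ/(4u^{3/2}),  u = L² − r² sin²θ = 0.041622 m².
Substituting r = 0.0854 m, L = 0.2176 m, θ = 117.6°: d²x/dθ² = +0.058912 m.
a = ω²·d²x/dθ² = (9.236)²·(+0.058912) = +5.0257 m/s²;  |a| = 5.0257 m/s².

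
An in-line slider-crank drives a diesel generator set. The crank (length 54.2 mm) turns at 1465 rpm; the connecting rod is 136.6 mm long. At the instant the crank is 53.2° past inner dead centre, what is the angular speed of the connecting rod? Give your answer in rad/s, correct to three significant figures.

38.5

ω = 153.4 rad/s (converted from 1465 rpm).
The rod makes angle φ with the slider axis where L sinφ = r sinθ; differentiating, L cosφ·φ̇ = r ω cosθ.
L cosφ = √(L² − r² sin²θ) = 0.12952 m.
|ω_rod| = r ω |cosθ| / √(L² − r² sin²θ) = 0.0542·153.4·0.59902/0.12952 = 38.456 rad/s.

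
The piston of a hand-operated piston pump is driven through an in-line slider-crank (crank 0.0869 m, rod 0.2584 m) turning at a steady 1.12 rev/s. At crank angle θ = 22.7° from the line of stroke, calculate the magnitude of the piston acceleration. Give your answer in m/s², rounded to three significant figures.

5.02

ω = 2π·1.12 = 7.037 rad/s
x(θ) = r cosθ + √(L² − r² sin²θ); with ω constant, a = ω²·d²x/dθ².
d²x/dθ² = −r cosθ − r²(cos2θ)/√u − r⁴ sin²2θ/(4u^{3/2}),  u = L² − r² sin²θ = 0.0656459 m².
Substituting r = 0.0869 m, L = 0.2584 m, θ = 22.7°: d²x/dθ² = -0.10129 m.
a = ω²·d²x/dθ² = (7.037)²·(-0.10129) = -5.0162 m/s²;  |a| = 5.0162 m/s².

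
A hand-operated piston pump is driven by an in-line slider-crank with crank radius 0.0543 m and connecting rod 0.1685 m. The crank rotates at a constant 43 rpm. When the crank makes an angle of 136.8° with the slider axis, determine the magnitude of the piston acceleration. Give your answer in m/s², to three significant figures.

ω = 2π·43/60 = 4.503 rad/s
x(θ) = r cosθ + √(L² − r² sin²θ); with ω constant, a = ω²·d²x/dθ².
d²x/dθ² = −r cosθ − r²(cos2θ)/√u − r⁴ sin²2θ/(4u^{3/2}),  u = L² − r² sin²θ = 0.0270106 m².
Substituting r = 0.0543 m, L = 0.1685 m, θ = 136.8°: d²x/dθ² = +0.037969 m.
a = ω²·d²x/dθ² = (4.503)²·(+0.037969) = +0.76988 m/s²;  |a| = 0.76988 m/s².

0.770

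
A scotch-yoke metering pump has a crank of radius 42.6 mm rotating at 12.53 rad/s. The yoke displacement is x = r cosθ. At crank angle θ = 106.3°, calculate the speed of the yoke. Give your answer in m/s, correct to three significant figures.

ω = 12.53 rad/s
x = r cosθ ⇒ ẋ = −rω sinθ.
|v| = rω|sinθ| = 0.0426·12.53·|sin 106.3°| = 0.51232 m/s.

0.512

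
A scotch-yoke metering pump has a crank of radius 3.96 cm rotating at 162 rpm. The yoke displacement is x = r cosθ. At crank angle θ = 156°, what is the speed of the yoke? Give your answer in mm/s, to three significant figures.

ω = 16.96 rad/s (from 162 rpm).
x = r cosθ ⇒ ẋ = −rω sinθ.
|v| = rω|sinθ| = 0.0396·16.96·|sin 156°| = 0.27324 m/s = 273.24 mm/s.

273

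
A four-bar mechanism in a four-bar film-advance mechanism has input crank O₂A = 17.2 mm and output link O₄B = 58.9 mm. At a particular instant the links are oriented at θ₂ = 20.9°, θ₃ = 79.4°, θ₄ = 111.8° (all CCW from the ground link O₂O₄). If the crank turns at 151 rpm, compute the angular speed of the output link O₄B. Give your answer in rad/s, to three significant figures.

ω₂ = 15.81 rad/s (from 151 rpm).
Differentiating the loop-closure r₂e^{iθ₂}+r₃e^{iθ₃}=r₁+r₄e^{iθ₄} gives r₂ω₂e^{iθ₂}+r₃ω₃e^{iθ₃}=r₄ω₄e^{iθ₄}.
Eliminating the other unknown: ω₄ = r₂ω₂ sin(θ₂−θ₃) / [r₄ sin(θ₄−θ₃)].
Numerator sine = -0.85264; denominator sine = +0.53583.
Result = 0.0172·15.81·(-0.85264) / (0.0589·(+0.53583)) = -7.3478 rad/s; magnitude 7.3478 rad/s.

7.35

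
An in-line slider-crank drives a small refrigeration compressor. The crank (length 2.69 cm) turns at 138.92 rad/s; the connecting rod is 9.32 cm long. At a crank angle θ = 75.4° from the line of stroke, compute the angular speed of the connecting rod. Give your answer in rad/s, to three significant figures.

ω = 138.9 rad/s
The rod makes angle φ with the slider axis where L sinφ = r sinθ; differentiating, L cosφ·φ̇ = r ω cosθ.
L cosφ = √(L² − r² sin²θ) = 0.089491 m.
|ω_rod| = r ω |cosθ| / √(L² − r² sin²θ) = 0.0269·138.9·0.25207/0.089491 = 10.526 rad/s.

10.5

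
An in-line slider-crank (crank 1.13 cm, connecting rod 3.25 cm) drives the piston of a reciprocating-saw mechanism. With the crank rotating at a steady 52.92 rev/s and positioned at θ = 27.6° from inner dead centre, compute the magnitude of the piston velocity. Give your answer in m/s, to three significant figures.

ω = 2π·52.9 = 332.5 rad/s
For an in-line slider-crank, x = r cosθ + √(L² − r² sin²θ), so v = −rω sinθ·[1 + r cosθ/√(L² − r² sin²θ)].
With r = 0.0113 m, L = 0.0325 m, θ = 27.6°: √(L² − r² sin²θ) = 0.032076 m.
v = −0.0113·332.5·0.46330·[1 + 0.0113·0.88620/0.032076] = -2.2842 m/s.
|v| = 2.2842 m/s.

2.28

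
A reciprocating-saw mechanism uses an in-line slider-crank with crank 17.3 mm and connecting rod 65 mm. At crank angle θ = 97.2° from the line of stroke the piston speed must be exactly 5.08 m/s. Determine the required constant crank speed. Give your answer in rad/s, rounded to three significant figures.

307

For an in-line slider-crank, |v_piston| = rω|sinθ|·[1 + r cosθ/√(L² − r² sin²θ)].
With r = 0.0173 m, L = 0.065 m, θ = 97.2°: the bracketed kinematic factor |dx/dθ| = 0.01657 m.
ω = v/|dx/dθ| = 5.08/0.01657 = 306.58 rad/s.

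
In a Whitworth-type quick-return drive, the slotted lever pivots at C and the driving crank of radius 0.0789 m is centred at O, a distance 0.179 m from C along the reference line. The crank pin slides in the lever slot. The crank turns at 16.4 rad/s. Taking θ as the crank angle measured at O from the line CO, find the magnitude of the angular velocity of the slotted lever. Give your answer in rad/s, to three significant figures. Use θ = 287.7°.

3.68

ω = 16.4 rad/s
Crank pin A relative to C: A = (d + r cosθ, r sinθ); lever angle φ = atan2(r sinθ, d + r cosθ).
Differentiating tanφ: φ̇ = rω(d cosθ + r)/(d² + r² + 2dr cosθ).
d² + r² + 2dr cosθ = |CA|² = 0.046854 m²;  d cosθ + r = +0.13332 m.
|ω_lever| = |0.0789·16.4·+0.13332| / 0.046854 = 3.6819 rad/s.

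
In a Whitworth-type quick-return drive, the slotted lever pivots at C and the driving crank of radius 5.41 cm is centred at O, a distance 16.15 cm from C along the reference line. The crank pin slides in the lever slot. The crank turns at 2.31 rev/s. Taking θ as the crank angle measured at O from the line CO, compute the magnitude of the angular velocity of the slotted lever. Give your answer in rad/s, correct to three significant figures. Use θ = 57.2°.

ω = 14.51 rad/s (from 2.31 rev/s).
Crank pin A relative to C: A = (d + r cosθ, r sinθ); lever angle φ = atan2(r sinθ, d + r cosθ).
Differentiating tanφ: φ̇ = rω(d cosθ + r)/(d² + r² + 2dr cosθ).
d² + r² + 2dr cosθ = |CA|² = 0.038475 m²;  d cosθ + r = +0.14159 m.
|ω_lever| = |0.0541·14.51·+0.14159| / 0.038475 = 2.8895 rad/s.

2.89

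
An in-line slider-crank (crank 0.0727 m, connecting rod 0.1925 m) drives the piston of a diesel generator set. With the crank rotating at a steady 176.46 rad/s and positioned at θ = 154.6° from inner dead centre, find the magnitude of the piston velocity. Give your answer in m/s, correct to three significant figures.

ω = 176.5 rad/s
For an in-line slider-crank, x = r cosθ + √(L² − r² sin²θ), so v = −rω sinθ·[1 + r cosθ/√(L² − r² sin²θ)].
With r = 0.0727 m, L = 0.1925 m, θ = 154.6°: √(L² − r² sin²θ) = 0.18996 m.
v = −0.0727·176.5·0.42894·[1 + 0.0727·-0.90334/0.18996] = -3.6003 m/s.
|v| = 3.6003 m/s.

3.60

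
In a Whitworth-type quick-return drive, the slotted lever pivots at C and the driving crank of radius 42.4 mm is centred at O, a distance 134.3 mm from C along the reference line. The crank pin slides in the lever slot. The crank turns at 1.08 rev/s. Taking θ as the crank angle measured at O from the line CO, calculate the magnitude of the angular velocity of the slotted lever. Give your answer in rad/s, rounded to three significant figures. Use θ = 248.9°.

0.109

ω = 6.786 rad/s (from 1.08 rev/s).
Crank pin A relative to C: A = (d + r cosθ, r sinθ); lever angle φ = atan2(r sinθ, d + r cosθ).
Differentiating tanφ: φ̇ = rω(d cosθ + r)/(d² + r² + 2dr cosθ).
d² + r² + 2dr cosθ = |CA|² = 0.0157344 m²;  d cosθ + r = -0.0059476 m.
|ω_lever| = |0.0424·6.786·-0.0059476| / 0.0157344 = 0.10876 rad/s.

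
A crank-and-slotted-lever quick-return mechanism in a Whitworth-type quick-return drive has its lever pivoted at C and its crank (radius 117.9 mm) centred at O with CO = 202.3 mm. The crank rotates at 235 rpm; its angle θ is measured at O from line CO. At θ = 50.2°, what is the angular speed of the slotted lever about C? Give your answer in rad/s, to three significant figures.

8.41

ω = 24.61 rad/s (from 235 rpm).
Crank pin A relative to C: A = (d + r cosθ, r sinθ); lever angle φ = atan2(r sinθ, d + r cosθ).
Differentiating tanφ: φ̇ = rω(d cosθ + r)/(d² + r² + 2dr cosθ).
d² + r² + 2dr cosθ = |CA|² = 0.0853604 m²;  d cosθ + r = +0.24739 m.
|ω_lever| = |0.1179·24.61·+0.24739| / 0.0853604 = 8.409 rad/s.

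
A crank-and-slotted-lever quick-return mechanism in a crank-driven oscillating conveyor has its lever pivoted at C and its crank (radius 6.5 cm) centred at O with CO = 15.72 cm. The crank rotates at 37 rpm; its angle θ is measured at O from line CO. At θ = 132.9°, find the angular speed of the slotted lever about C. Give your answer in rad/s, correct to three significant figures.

ω = 3.875 rad/s (from 37 rpm).
Crank pin A relative to C: A = (d + r cosθ, r sinθ); lever angle φ = atan2(r sinθ, d + r cosθ).
Differentiating tanφ: φ̇ = rω(d cosθ + r)/(d² + r² + 2dr cosθ).
d² + r² + 2dr cosθ = |CA|² = 0.0150256 m²;  d cosθ + r = -0.042009 m.
|ω_lever| = |0.065·3.875·-0.042009| / 0.0150256 = 0.70414 rad/s.

0.704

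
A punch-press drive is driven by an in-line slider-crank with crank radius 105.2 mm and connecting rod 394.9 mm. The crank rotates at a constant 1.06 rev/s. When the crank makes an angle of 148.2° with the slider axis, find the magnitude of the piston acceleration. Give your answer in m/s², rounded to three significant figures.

ω = 2π·1.06 = 6.66 rad/s
x(θ) = r cosθ + √(L² − r² sin²θ); with ω constant, a = ω²·d²x/dθ².
d²x/dθ² = −r cosθ − r²(cos2θ)/√u − r⁴ sin²2θ/(4u^{3/2}),  u = L² − r² sin²θ = 0.152873 m².
Substituting r = 0.1052 m, L = 0.3949 m, θ = 148.2°: d²x/dθ² = +0.076412 m.
a = ω²·d²x/dθ² = (6.66)²·(+0.076412) = +3.3895 m/s²;  |a| = 3.3895 m/s².

3.39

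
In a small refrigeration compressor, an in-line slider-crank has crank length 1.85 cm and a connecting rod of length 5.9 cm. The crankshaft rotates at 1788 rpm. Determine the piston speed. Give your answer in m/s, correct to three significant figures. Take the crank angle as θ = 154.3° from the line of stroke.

1.07

ω = 2π·1788/60 = 187.2 rad/s
For an in-line slider-crank, x = r cosθ + √(L² − r² sin²θ), so v = −rω sinθ·[1 + r cosθ/√(L² − r² sin²θ)].
With r = 0.0185 m, L = 0.059 m, θ = 154.3°: √(L² − r² sin²θ) = 0.058452 m.
v = −0.0185·187.2·0.43366·[1 + 0.0185·-0.90108/0.058452] = -1.0738 m/s.
|v| = 1.0738 m/s.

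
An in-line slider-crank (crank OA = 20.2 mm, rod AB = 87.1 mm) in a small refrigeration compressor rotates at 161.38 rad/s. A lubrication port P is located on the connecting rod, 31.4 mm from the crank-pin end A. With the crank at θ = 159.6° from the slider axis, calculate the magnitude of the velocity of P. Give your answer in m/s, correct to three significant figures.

2.22

ω = 161.4 rad/s.  Crank-pin speed |V_A| = rω = 3.2599 m/s, perpendicular to OA.
Rod angle: sinφ = −(r/L) sinθ ⇒ φ = -4.637°; ω_rod = −rω cosθ/√(L²−r²sin²θ) = +35.195 rad/s.
V_P = V_A + ω_rod × AP, with AP = 0.0314 m along the rod.
Components: V_Px = −rω sinθ − a·ω_rod·sinφ = -1.047 m/s;  V_Py = rω cosθ + a·ω_rod·cosφ = -1.9539 m/s.
|V_P| = √(V_Px² + V_Py²) = 2.2167 m/s.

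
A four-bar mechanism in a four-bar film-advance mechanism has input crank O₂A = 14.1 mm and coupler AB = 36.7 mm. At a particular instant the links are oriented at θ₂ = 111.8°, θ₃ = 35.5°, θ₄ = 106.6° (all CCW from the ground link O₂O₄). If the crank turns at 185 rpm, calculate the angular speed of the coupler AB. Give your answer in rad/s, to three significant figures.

ω₂ = 19.37 rad/s (from 185 rpm).
Differentiating the loop-closure r₂e^{iθ₂}+r₃e^{iθ₃}=r₁+r₄e^{iθ₄} gives r₂ω₂e^{iθ₂}+r₃ω₃e^{iθ₃}=r₄ω₄e^{iθ₄}.
Eliminating the other unknown: ω₃ = r₂ω₂ sin(θ₄−θ₂) / [r₃ sin(θ₃−θ₄)].
Numerator sine = -0.09063; denominator sine = -0.94609.
Result = 0.0141·19.37·(-0.09063) / (0.0367·(-0.94609)) = +0.71303 rad/s; magnitude 0.71303 rad/s.

0.713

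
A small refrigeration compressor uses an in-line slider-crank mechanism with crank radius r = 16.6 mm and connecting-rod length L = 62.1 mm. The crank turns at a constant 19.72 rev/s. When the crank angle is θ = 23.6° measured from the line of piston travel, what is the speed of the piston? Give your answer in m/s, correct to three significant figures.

ω = 2π·19.7 = 123.9 rad/s
For an in-line slider-crank, x = r cosθ + √(L² − r² sin²θ), so v = −rω sinθ·[1 + r cosθ/√(L² − r² sin²θ)].
With r = 0.0166 m, L = 0.0621 m, θ = 23.6°: √(L² − r² sin²θ) = 0.061743 m.
v = −0.0166·123.9·0.40035·[1 + 0.0166·0.91636/0.061743] = -1.0263 m/s.
|v| = 1.0263 m/s.

1.03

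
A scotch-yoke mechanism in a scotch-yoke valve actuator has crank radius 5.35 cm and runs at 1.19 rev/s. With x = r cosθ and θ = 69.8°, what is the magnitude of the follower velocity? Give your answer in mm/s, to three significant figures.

375

ω = 7.477 rad/s (from 1.19 rev/s).
x = r cosθ ⇒ ẋ = −rω sinθ.
|v| = rω|sinθ| = 0.0535·7.477·|sin 69.8°| = 0.37542 m/s = 375.42 mm/s.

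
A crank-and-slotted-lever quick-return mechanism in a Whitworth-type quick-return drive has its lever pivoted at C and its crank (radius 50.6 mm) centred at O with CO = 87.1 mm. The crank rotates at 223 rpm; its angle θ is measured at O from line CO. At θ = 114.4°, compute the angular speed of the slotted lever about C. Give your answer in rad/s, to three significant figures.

2.66

ω = 23.35 rad/s (from 223 rpm).
Crank pin A relative to C: A = (d + r cosθ, r sinθ); lever angle φ = atan2(r sinθ, d + r cosθ).
Differentiating tanφ: φ̇ = rω(d cosθ + r)/(d² + r² + 2dr cosθ).
d² + r² + 2dr cosθ = |CA|² = 0.00650545 m²;  d cosθ + r = +0.014619 m.
|ω_lever| = |0.0506·23.35·+0.014619| / 0.00650545 = 2.6553 rad/s.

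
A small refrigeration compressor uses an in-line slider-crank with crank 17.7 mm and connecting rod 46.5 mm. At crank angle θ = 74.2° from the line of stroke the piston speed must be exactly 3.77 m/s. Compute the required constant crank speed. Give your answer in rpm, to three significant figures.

1900

For an in-line slider-crank, |v_piston| = rω|sinθ|·[1 + r cosθ/√(L² − r² sin²θ)].
With r = 0.0177 m, L = 0.0465 m, θ = 74.2°: the bracketed kinematic factor |dx/dθ| = 0.018928 m.
ω = v/|dx/dθ| = 3.77/0.018928 = 199.17 rad/s.
N = 60ω/(2π) = 1902 rpm.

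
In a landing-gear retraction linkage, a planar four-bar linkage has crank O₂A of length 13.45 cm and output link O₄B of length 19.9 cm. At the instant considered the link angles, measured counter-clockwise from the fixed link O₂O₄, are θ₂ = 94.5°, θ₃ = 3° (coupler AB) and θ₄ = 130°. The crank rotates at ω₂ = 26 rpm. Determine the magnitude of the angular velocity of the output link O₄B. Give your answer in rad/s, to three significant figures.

ω₂ = 2.723 rad/s (from 26 rpm).
Differentiating the loop-closure r₂e^{iθ₂}+r₃e^{iθ₃}=r₁+r₄e^{iθ₄} gives r₂ω₂e^{iθ₂}+r₃ω₃e^{iθ₃}=r₄ω₄e^{iθ₄}.
Eliminating the other unknown: ω₄ = r₂ω₂ sin(θ₂−θ₃) / [r₄ sin(θ₄−θ₃)].
Numerator sine = +0.99966; denominator sine = +0.79864.
Result = 0.1345·2.723·(+0.99966) / (0.199·(+0.79864)) = +2.3034 rad/s; magnitude 2.3034 rad/s.

2.30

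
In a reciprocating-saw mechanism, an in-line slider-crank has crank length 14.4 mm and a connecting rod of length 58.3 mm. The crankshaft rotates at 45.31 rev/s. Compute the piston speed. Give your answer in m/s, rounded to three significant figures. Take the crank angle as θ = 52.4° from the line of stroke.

3.75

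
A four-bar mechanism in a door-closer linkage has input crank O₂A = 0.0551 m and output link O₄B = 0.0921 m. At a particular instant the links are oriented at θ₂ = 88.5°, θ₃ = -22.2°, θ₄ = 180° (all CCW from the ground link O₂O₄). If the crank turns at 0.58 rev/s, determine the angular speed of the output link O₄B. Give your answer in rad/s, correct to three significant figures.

ω₂ = 3.644 rad/s (from 0.58 rev/s).
Differentiating the loop-closure r₂e^{iθ₂}+r₃e^{iθ₃}=r₁+r₄e^{iθ₄} gives r₂ω₂e^{iθ₂}+r₃ω₃e^{iθ₃}=r₄ω₄e^{iθ₄}.
Eliminating the other unknown: ω₄ = r₂ω₂ sin(θ₂−θ₃) / [r₄ sin(θ₄−θ₃)].
Numerator sine = +0.93544; denominator sine = -0.37784.
Result = 0.0551·3.644·(+0.93544) / (0.0921·(-0.37784)) = -5.3977 rad/s; magnitude 5.3977 rad/s.

5.40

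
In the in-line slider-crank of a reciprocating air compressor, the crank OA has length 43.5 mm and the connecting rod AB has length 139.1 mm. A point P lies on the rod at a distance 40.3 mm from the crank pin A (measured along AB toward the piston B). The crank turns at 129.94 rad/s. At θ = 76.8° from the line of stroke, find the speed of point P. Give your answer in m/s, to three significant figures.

5.70

ω = 129.9 rad/s.  Crank-pin speed |V_A| = rω = 5.6524 m/s, perpendicular to OA.
Rod angle: sinφ = −(r/L) sinθ ⇒ φ = -17.726°; ω_rod = −rω cosθ/√(L²−r²sin²θ) = -9.7416 rad/s.
V_P = V_A + ω_rod × AP, with AP = 0.0403 m along the rod.
Components: V_Px = −rω sinθ − a·ω_rod·sinφ = -5.6226 m/s;  V_Py = rω cosθ + a·ω_rod·cosφ = +0.91678 m/s.
|V_P| = √(V_Px² + V_Py²) = 5.6968 m/s.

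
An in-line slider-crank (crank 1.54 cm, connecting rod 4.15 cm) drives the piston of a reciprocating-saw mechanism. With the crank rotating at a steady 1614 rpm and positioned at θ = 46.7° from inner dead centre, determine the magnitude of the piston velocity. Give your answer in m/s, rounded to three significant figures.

ω = 2π·1614/60 = 169 rad/s
For an in-line slider-crank, x = r cosθ + √(L² − r² sin²θ), so v = −rω sinθ·[1 + r cosθ/√(L² − r² sin²θ)].
With r = 0.0154 m, L = 0.0415 m, θ = 46.7°: √(L² − r² sin²θ) = 0.039958 m.
v = −0.0154·169·0.72777·[1 + 0.0154·0.68582/0.039958] = -2.395 m/s.
|v| = 2.395 m/s.

2.39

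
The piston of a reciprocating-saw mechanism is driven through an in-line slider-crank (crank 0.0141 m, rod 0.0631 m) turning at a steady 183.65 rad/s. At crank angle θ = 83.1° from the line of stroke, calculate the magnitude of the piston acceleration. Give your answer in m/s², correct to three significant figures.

48.6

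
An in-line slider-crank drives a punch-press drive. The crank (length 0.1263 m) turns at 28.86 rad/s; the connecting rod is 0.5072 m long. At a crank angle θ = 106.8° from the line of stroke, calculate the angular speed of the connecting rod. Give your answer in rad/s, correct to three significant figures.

2.14

ω = 28.86 rad/s
The rod makes angle φ with the slider axis where L sinφ = r sinθ; differentiating, L cosφ·φ̇ = r ω cosθ.
L cosφ = √(L² − r² sin²θ) = 0.49258 m.
|ω_rod| = r ω |cosθ| / √(L² − r² sin²θ) = 0.1263·28.86·0.28903/0.49258 = 2.1388 rad/s.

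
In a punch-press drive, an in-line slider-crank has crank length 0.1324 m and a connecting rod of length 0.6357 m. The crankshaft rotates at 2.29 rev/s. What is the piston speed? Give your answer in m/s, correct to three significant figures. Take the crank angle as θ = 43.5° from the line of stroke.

1.51

ω = 2π·2.29 = 14.39 rad/s
For an in-line slider-crank, x = r cosθ + √(L² − r² sin²θ), so v = −rω sinθ·[1 + r cosθ/√(L² − r² sin²θ)].
With r = 0.1324 m, L = 0.6357 m, θ = 43.5°: √(L² − r² sin²θ) = 0.62913 m.
v = −0.1324·14.39·0.68835·[1 + 0.1324·0.72537/0.62913] = -1.5115 m/s.
|v| = 1.5115 m/s.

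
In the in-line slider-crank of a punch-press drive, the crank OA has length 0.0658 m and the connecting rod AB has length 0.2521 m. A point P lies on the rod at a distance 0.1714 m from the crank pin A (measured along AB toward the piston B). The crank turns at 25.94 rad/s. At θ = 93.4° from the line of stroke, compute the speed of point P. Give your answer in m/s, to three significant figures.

ω = 25.94 rad/s.  Crank-pin speed |V_A| = rω = 1.7069 m/s, perpendicular to OA.
Rod angle: sinφ = −(r/L) sinθ ⇒ φ = -15.103°; ω_rod = −rω cosθ/√(L²−r²sin²θ) = +0.4159 rad/s.
V_P = V_A + ω_rod × AP, with AP = 0.1714 m along the rod.
Components: V_Px = −rω sinθ − a·ω_rod·sinφ = -1.6853 m/s;  V_Py = rω cosθ + a·ω_rod·cosφ = -0.032404 m/s.
|V_P| = √(V_Px² + V_Py²) = 1.6856 m/s.

1.69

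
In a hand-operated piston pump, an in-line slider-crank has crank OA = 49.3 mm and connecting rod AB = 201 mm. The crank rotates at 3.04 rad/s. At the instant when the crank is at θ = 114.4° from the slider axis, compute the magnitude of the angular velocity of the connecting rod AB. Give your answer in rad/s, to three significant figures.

ω = 3.04 rad/s
The rod makes angle φ with the slider axis where L sinφ = r sinθ; differentiating, L cosφ·φ̇ = r ω cosθ.
L cosφ = √(L² − r² sin²θ) = 0.19592 m.
|ω_rod| = r ω |cosθ| / √(L² − r² sin²θ) = 0.0493·3.04·0.41310/0.19592 = 0.31601 rad/s.

0.316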